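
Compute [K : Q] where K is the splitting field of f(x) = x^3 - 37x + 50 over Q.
[K : Q] = 6

By the rational root test, any rational root of the monic integer polynomial f(x) = x^3 - 37x + 50 must be an integer dividing the constant term 50, i.e. one of ±{1, 2, 5, 10, 25, 50}. Evaluating: f(1) = 14, f(-1) = 86, f(2) = -16, f(-2) = 116, f(5) = -10, f(-5) = 110, f(10) = 680, f(-10) = -580, f(25) = 14750, f(-25) = -14650, f(50) = 123200, f(-50) = -123100; none is 0, so f has no rational root and is therefore irreducible over Q (a cubic with no linear factor over a field is irreducible). For an irreducible cubic, the Galois group is A_3 or S_3 according as the discriminant disc(f) = -4a^3 - 27b^2 = -4·(-37)^3 - 27·(50)^2 = 135112 is or is not a square in Q. Here disc(f) = 135112 is not a perfect square in Q, so the Galois group of f over Q is not contained in A_3 and must be all of S_3. The splitting field has degree |S_3| = 6 over Q, so [K : Q] = 6.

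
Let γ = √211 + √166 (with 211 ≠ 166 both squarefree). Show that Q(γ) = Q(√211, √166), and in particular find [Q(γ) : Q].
[Q(γ) : Q] = 4 (equivalently, Q(γ) = Q(√211, √166))

Obviously Q(γ) ⊆ Q(√211, √166), and [Q(√211, √166):Q] = 4 (since 211, 166 are distinct squarefree integers > 1 with 35026 not a perfect square). To show equality we compute the minimal polynomial of γ. From γ = √211 + √166: γ^2 = 211 + 2√(35026) + 166 = 377 + 2√(35026), so γ^2 - 377 = 2√(35026); squaring, (γ^2 - 377)^2 = 4·35026, i.e. γ^4 - 754γ^2 + 142129 - 140104 = 0, i.e. γ^4 - 754γ^2 + 2025 = 0. So γ is a root of x^4 - 754x^2 + 2025. This polynomial is irreducible over Q: it has no rational root (each ±√211 ± √166 is irrational), and any factorization into two quadratics over Q would force √(35026) ∈ Q (pairing opposite roots) or √211, √166 ∈ Q (other pairings), all impossible. Hence [Q(γ):Q] = 4 = [Q(√211, √166):Q], so Q(γ) = Q(√211, √166).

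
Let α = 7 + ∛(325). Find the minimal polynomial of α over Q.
m_α(x) = x^3 - 21x^2 + 147x - 668

Set β = α - 7 = ∛(325), so β^3 = 325. Then (α - 7)^3 - 325 = 0, i.e. α is a root of g(x) = (x - 7)^3 - 325 = x^3 - 21x^2 + 147x - 668. Since g(x) = h(x - 7) where h(x) = x^3 - 325, and h is irreducible over Q (because 325 is not a perfect cube, so h has no rational root, and a monic cubic with no rational root is irreducible), g is also irreducible (irreducibility is preserved under the substitution x → x - 7). Hence m_α(x) = x^3 - 21x^2 + 147x - 668.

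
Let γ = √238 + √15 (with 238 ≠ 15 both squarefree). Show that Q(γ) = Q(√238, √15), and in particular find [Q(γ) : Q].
[Q(γ) : Q] = 4 (equivalently, Q(γ) = Q(√238, √15))

Obviously Q(γ) ⊆ Q(√238, √15), and [Q(√238, √15):Q] = 4 (since 238, 15 are distinct squarefree integers > 1 with 3570 not a perfect square). To show equality we compute the minimal polynomial of γ. From γ = √238 + √15: γ^2 = 238 + 2√(3570) + 15 = 253 + 2√(3570), so γ^2 - 253 = 2√(3570); squaring, (γ^2 - 253)^2 = 4·3570, i.e. γ^4 - 506γ^2 + 64009 - 14280 = 0, i.e. γ^4 - 506γ^2 + 49729 = 0. So γ is a root of x^4 - 506x^2 + 49729. This polynomial is irreducible over Q: it has no rational root (each ±√238 ± √15 is irrational), and any factorization into two quadratics over Q would force √(3570) ∈ Q (pairing opposite roots) or √238, √15 ∈ Q (other pairings), all impossible. Hence [Q(γ):Q] = 4 = [Q(√238, √15):Q], so Q(γ) = Q(√238, √15).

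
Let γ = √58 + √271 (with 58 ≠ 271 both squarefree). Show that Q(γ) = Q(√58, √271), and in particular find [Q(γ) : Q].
[Q(γ) : Q] = 4 (equivalently, Q(γ) = Q(√58, √271))

Obviously Q(γ) ⊆ Q(√58, √271), and [Q(√58, √271):Q] = 4 (since 58, 271 are distinct squarefree integers > 1 with 15718 not a perfect square). To show equality we compute the minimal polynomial of γ. From γ = √58 + √271: γ^2 = 58 + 2√(15718) + 271 = 329 + 2√(15718), so γ^2 - 329 = 2√(15718); squaring, (γ^2 - 329)^2 = 4·15718, i.e. γ^4 - 658γ^2 + 108241 - 62872 = 0, i.e. γ^4 - 658γ^2 + 45369 = 0. So γ is a root of x^4 - 658x^2 + 45369. This polynomial is irreducible over Q: it has no rational root (each ±√58 ± √271 is irrational), and any factorization into two quadratics over Q would force √(15718) ∈ Q (pairing opposite roots) or √58, √271 ∈ Q (other pairings), all impossible. Hence [Q(γ):Q] = 4 = [Q(√58, √271):Q], so Q(γ) = Q(√58, √271).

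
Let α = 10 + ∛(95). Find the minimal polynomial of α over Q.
m_α(x) = x^3 - 30x^2 + 300x - 1095

Set β = α - 10 = ∛(95), so β^3 = 95. Then (α - 10)^3 - 95 = 0, i.e. α is a root of g(x) = (x - 10)^3 - 95 = x^3 - 30x^2 + 300x - 1095. Since g(x) = h(x - 10) where h(x) = x^3 - 95, and h is irreducible over Q (because 95 is not a perfect cube, so h has no rational root, and a monic cubic with no rational root is irreducible), g is also irreducible (irreducibility is preserved under the substitution x → x - 10). Hence m_α(x) = x^3 - 30x^2 + 300x - 1095.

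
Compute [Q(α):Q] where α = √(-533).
[Q(α):Q] = 2

[Q(α):Q] equals the degree of the minimal polynomial of α. Here α^2 = -533 and x^2 + 533 is irreducible (d = -533 is squarefree, ≠ 1, hence not a square), so deg(m_α) = 2. Thus [Q(α):Q] = 2.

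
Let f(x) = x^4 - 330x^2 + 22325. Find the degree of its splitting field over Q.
[K : Q] = 4

Solving the quadratic in x^2: x^2 = (330 ± √(330^2 - 4·22325))/2 = (330 ± √19600)/2 = (330 ± 140)/2, giving x^2 = 235 or x^2 = 95. So f(x) = (x^2 - 235)(x^2 - 95) and the roots of f are ±√235, ±√95. Hence the splitting field is K = Q(√235, √95). Since 235 and 95 are distinct squarefree integers > 1, their product 22325 is not a perfect square, so √95 ∉ Q(√235). By the tower law [K:Q] = [Q(√235,√95):Q(√235)] · [Q(√235):Q] = 2 · 2 = 4.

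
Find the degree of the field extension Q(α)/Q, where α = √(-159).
[Q(α):Q] = 2

[Q(α):Q] equals the degree of the minimal polynomial of α. Here α^2 = -159 and x^2 + 159 is irreducible (d = -159 is squarefree, ≠ 1, hence not a square), so deg(m_α) = 2. Thus [Q(α):Q] = 2.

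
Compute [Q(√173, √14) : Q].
[Q(√173, √14) : Q] = 4

[Q(√173):Q] = 2 (min poly x^2 - 173, irreducible since 173 is squarefree > 1). For the top step, suppose √14 ∈ Q(√173), say √14 = c + d√173 with c, d ∈ Q. Squaring: 14 = c^2 + 173d^2 + 2cd√173. Since √173 ∉ Q this forces 2cd = 0. If d = 0 then √14 = c ∈ Q, contradicting 14 squarefree > 1. If c = 0 then 14 = 173d^2, so 173·14 = (173d)^2 is a perfect square in Q — but 173·14 = 2422 is not a perfect square (since 173 and 14 are distinct squarefree integers). Contradiction. Hence √14 ∉ Q(√173), so x^2 - 14 stays irreducible over Q(√173) and [Q(√173, √14) : Q(√173)] = 2. By the tower law, [Q(√173, √14) : Q] = 2 · 2 = 4.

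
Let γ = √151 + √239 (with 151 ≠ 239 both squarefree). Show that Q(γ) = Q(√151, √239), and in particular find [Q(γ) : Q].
[Q(γ) : Q] = 4 (equivalently, Q(γ) = Q(√151, √239))

Obviously Q(γ) ⊆ Q(√151, √239), and [Q(√151, √239):Q] = 4 (since 151, 239 are distinct squarefree integers > 1 with 36089 not a perfect square). To show equality we compute the minimal polynomial of γ. From γ = √151 + √239: γ^2 = 151 + 2√(36089) + 239 = 390 + 2√(36089), so γ^2 - 390 = 2√(36089); squaring, (γ^2 - 390)^2 = 4·36089, i.e. γ^4 - 780γ^2 + 152100 - 144356 = 0, i.e. γ^4 - 780γ^2 + 7744 = 0. So γ is a root of x^4 - 780x^2 + 7744. This polynomial is irreducible over Q: it has no rational root (each ±√151 ± √239 is irrational), and any factorization into two quadratics over Q would force √(36089) ∈ Q (pairing opposite roots) or √151, √239 ∈ Q (other pairings), all impossible. Hence [Q(γ):Q] = 4 = [Q(√151, √239):Q], so Q(γ) = Q(√151, √239).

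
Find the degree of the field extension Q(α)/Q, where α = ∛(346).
[Q(α):Q] = 3

The minimal polynomial of α is x^3 - 346, irreducible over Q since 346 is not a perfect cube (so x^3 - 346 has no rational root). Hence [Q(α):Q] = deg(m_α) = 3.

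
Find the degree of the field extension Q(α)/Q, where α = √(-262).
[Q(α):Q] = 2

[Q(α):Q] equals the degree of the minimal polynomial of α. Here α^2 = -262 and x^2 + 262 is irreducible (d = -262 is squarefree, ≠ 1, hence not a square), so deg(m_α) = 2. Thus [Q(α):Q] = 2.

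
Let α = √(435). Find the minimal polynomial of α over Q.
m_α(x) = x^2 - 435

α satisfies α^2 - 435 = 0, so x^2 - 435 annihilates α. Since d = 435 is squarefree and ≠ 1, it is not a perfect square in Q, so x^2 - 435 has no rational root and is therefore irreducible over Q (a degree-2 polynomial over a field is irreducible iff it has no root). Hence m_α(x) = x^2 - 435.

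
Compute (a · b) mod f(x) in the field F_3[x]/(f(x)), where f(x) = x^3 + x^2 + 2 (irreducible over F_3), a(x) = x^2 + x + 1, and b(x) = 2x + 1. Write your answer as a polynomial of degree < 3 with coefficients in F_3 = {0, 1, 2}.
a · b ≡ x^2 (mod f(x))

Multiply in F_3[x]: a(x)·b(x) = (x^2 + x + 1)·(2x + 1) = 2x^3 + 1. This has degree ≥ 3, so divide by f(x) over F_3: 2x^3 + 1 = (2)·(x^3 + x^2 + 2) + (x^2). Hence a·b ≡ x^2 (mod f). (F_3[x]/(f) is a field with 3^3 = 27 elements since f is irreducible of degree 3.)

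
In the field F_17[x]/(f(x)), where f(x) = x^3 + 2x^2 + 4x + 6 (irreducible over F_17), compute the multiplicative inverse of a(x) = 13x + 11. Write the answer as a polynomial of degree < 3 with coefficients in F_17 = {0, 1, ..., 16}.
a(x)^(-1) ≡ 4x^2 + 2x + 13 (mod f(x))

Since f is irreducible over F_17, F_17[x]/(f) is a field and a(x) ≠ 0 has an inverse. Apply the extended Euclidean algorithm to f(x) and a(x) in F_17[x]: f(x) = (4x^2 + 2x + 13)·a(x) + (16). The last nonzero remainder is the constant 16 = gcd(f, a) in F_17. Back-substituting through the division chain expresses 16 = s(x)·a(x) + t(x)·f(x) with s(x) ≡ 13x^2 + 15x + 4 (mod f), so (13x^2 + 15x + 4)·a(x) ≡ 16 (mod f). Multiplying by 16^(-1) ≡ 16 in F_17 gives a(x)^(-1) ≡ 16·(13x^2 + 15x + 4) ≡ 4x^2 + 2x + 13 (mod f). Check: (13x + 11)·(4x^2 + 2x + 13) = x^3 + 2x^2 + 4x + 7 ≡ 1 (mod x^3 + 2x^2 + 4x + 6).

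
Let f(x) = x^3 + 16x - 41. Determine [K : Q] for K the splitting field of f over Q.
[K : Q] = 6

By the rational root test, any rational root of the monic integer polynomial f(x) = x^3 + 16x - 41 must be an integer dividing the constant term -41, i.e. one of ±{1, 41}. Evaluating: f(1) = -24, f(-1) = -58, f(41) = 69536, f(-41) = -69618; none is 0, so f has no rational root and is therefore irreducible over Q (a cubic with no linear factor over a field is irreducible). For an irreducible cubic, the Galois group is A_3 or S_3 according as the discriminant disc(f) = -4a^3 - 27b^2 = -4·(16)^3 - 27·(-41)^2 = -61771 is or is not a square in Q. Here disc(f) = -61771 is not a perfect square in Q, so the Galois group of f over Q is not contained in A_3 and must be all of S_3. The splitting field has degree |S_3| = 6 over Q, so [K : Q] = 6.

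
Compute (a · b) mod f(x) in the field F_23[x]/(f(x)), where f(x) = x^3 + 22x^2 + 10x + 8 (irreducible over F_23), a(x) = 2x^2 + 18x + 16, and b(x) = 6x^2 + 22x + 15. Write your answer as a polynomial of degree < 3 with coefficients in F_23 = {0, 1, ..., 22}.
a · b ≡ 14x^2 + 13x + 9 (mod f(x))

Multiply in F_23[x]: a(x)·b(x) = (2x^2 + 18x + 16)·(6x^2 + 22x + 15) = 12x^4 + 14x^3 + 16x^2 + x + 10. This has degree ≥ 3, so divide by f(x) over F_23: 12x^4 + 14x^3 + 16x^2 + x + 10 = (12x + 3)·(x^3 + 22x^2 + 10x + 8) + (14x^2 + 13x + 9). Hence a·b ≡ 14x^2 + 13x + 9 (mod f). (F_23[x]/(f) is a field with 23^3 = 12167 elements since f is irreducible of degree 3.)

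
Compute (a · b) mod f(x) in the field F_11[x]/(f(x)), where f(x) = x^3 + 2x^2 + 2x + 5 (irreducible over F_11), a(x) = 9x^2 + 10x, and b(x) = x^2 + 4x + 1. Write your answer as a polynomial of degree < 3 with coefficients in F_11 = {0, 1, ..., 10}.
a · b ≡ 8x^2 + 8x + 3 (mod f(x))

Multiply in F_11[x]: a(x)·b(x) = (9x^2 + 10x)·(x^2 + 4x + 1) = 9x^4 + 2x^3 + 5x^2 + 10x. This has degree ≥ 3, so divide by f(x) over F_11: 9x^4 + 2x^3 + 5x^2 + 10x = (9x + 6)·(x^3 + 2x^2 + 2x + 5) + (8x^2 + 8x + 3). Hence a·b ≡ 8x^2 + 8x + 3 (mod f). (F_11[x]/(f) is a field with 11^3 = 1331 elements since f is irreducible of degree 3.)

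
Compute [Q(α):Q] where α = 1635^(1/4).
[Q(α):Q] = 4

α is a root of x^4 - 1635. By Eisenstein's criterion at the prime p = 3 (which divides the constant term 1635 but p^2 = 9 does not, since 1635 is squarefree), x^4 - 1635 is irreducible over Q. Hence [Q(α):Q] = 4.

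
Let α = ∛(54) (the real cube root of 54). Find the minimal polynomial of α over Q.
m_α(x) = x^3 - 54

α satisfies α^3 = 54, so x^3 - 54 annihilates α. By the rational root test, a rational root p/q (in lowest terms) of x^3 - 54 would satisfy p^3 = 54 q^3, forcing q = 1 and p^3 = 54; but 54 is not a perfect cube, contradiction. A monic cubic over Q with no rational root is irreducible (any nontrivial factorization would include a linear factor). Hence x^3 - 54 is the minimal polynomial of α, and in particular [Q(α):Q] = 3.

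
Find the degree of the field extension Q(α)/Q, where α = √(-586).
[Q(α):Q] = 2

[Q(α):Q] equals the degree of the minimal polynomial of α. Here α^2 = -586 and x^2 + 586 is irreducible (d = -586 is squarefree, ≠ 1, hence not a square), so deg(m_α) = 2. Thus [Q(α):Q] = 2.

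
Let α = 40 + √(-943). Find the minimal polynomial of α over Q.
m_α(x) = x^2 - 80x + 2543

From α - 40 = √(-943), squaring gives (α - 40)^2 = -943, i.e. α^2 - 80α + 1600 = -943, so α^2 - 80α + 2543 = 0. The discriminant of x^2 - 80x + 2543 is (-80)^2 - 4·(2543) = 6400 - 10172 = -3772, and 4·(-943) is not a perfect square in Q since -943 is squarefree and ≠ 1. Hence x^2 - 80x + 2543 is irreducible over Q and is the minimal polynomial of α.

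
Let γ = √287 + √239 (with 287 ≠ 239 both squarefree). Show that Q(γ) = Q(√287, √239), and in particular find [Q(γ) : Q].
[Q(γ) : Q] = 4 (equivalently, Q(γ) = Q(√287, √239))

Obviously Q(γ) ⊆ Q(√287, √239), and [Q(√287, √239):Q] = 4 (since 287, 239 are distinct squarefree integers > 1 with 68593 not a perfect square). To show equality we compute the minimal polynomial of γ. From γ = √287 + √239: γ^2 = 287 + 2√(68593) + 239 = 526 + 2√(68593), so γ^2 - 526 = 2√(68593); squaring, (γ^2 - 526)^2 = 4·68593, i.e. γ^4 - 1052γ^2 + 276676 - 274372 = 0, i.e. γ^4 - 1052γ^2 + 2304 = 0. So γ is a root of x^4 - 1052x^2 + 2304. This polynomial is irreducible over Q: it has no rational root (each ±√287 ± √239 is irrational), and any factorization into two quadratics over Q would force √(68593) ∈ Q (pairing opposite roots) or √287, √239 ∈ Q (other pairings), all impossible. Hence [Q(γ):Q] = 4 = [Q(√287, √239):Q], so Q(γ) = Q(√287, √239).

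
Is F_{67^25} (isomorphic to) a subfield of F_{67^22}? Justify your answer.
No: F_{67^25} is not a subfield of F_{67^22}

F_{p^m} embeds in F_{p^n} iff m | n. Here 25 ∤ 22 (since 22 = 0·25 + 22 with remainder 22 ≠ 0), so F_{67^25} is not a subfield of F_{67^22}. Equivalently: if it were, the tower law would give 25 = [F_{67^25}:F_67] dividing [F_{67^22}:F_67] = 22, contradiction.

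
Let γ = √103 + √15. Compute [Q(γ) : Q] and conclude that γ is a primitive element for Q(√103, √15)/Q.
[Q(γ) : Q] = 4 (equivalently, Q(γ) = Q(√103, √15))

Obviously Q(γ) ⊆ Q(√103, √15), and [Q(√103, √15):Q] = 4 (since 103, 15 are distinct squarefree integers > 1 with 1545 not a perfect square). To show equality we compute the minimal polynomial of γ. From γ = √103 + √15: γ^2 = 103 + 2√(1545) + 15 = 118 + 2√(1545), so γ^2 - 118 = 2√(1545); squaring, (γ^2 - 118)^2 = 4·1545, i.e. γ^4 - 236γ^2 + 13924 - 6180 = 0, i.e. γ^4 - 236γ^2 + 7744 = 0. So γ is a root of x^4 - 236x^2 + 7744. This polynomial is irreducible over Q: it has no rational root (each ±√103 ± √15 is irrational), and any factorization into two quadratics over Q would force √(1545) ∈ Q (pairing opposite roots) or √103, √15 ∈ Q (other pairings), all impossible. Hence [Q(γ):Q] = 4 = [Q(√103, √15):Q], so Q(γ) = Q(√103, √15).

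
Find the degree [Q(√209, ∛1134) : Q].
[Q(√209, ∛1134) : Q] = 6

Let L = Q(√209, ∛1134). Since Q(√209) ⊂ L and [Q(√209):Q] = 2, the tower law gives 2 | [L:Q]. Likewise Q(∛1134) ⊂ L with [Q(∛1134):Q] = 3 (because 1134 is not a perfect cube), so 3 | [L:Q]. As gcd(2,3) = 1, [L:Q] is divisible by 6. Conversely L is generated over Q by √209 and ∛1134, so [L:Q] ≤ 2·3 = 6. Therefore [Q(√209, ∛1134) : Q] = 6.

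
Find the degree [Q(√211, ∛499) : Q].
[Q(√211, ∛499) : Q] = 6

Let L = Q(√211, ∛499). Since Q(√211) ⊂ L and [Q(√211):Q] = 2, the tower law gives 2 | [L:Q]. Likewise Q(∛499) ⊂ L with [Q(∛499):Q] = 3 (because 499 is not a perfect cube), so 3 | [L:Q]. As gcd(2,3) = 1, [L:Q] is divisible by 6. Conversely L is generated over Q by √211 and ∛499, so [L:Q] ≤ 2·3 = 6. Therefore [Q(√211, ∛499) : Q] = 6.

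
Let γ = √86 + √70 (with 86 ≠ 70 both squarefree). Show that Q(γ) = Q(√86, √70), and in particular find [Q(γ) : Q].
[Q(γ) : Q] = 4 (equivalently, Q(γ) = Q(√86, √70))

Obviously Q(γ) ⊆ Q(√86, √70), and [Q(√86, √70):Q] = 4 (since 86, 70 are distinct squarefree integers > 1 with 6020 not a perfect square). To show equality we compute the minimal polynomial of γ. From γ = √86 + √70: γ^2 = 86 + 2√(6020) + 70 = 156 + 2√(6020), so γ^2 - 156 = 2√(6020); squaring, (γ^2 - 156)^2 = 4·6020, i.e. γ^4 - 312γ^2 + 24336 - 24080 = 0, i.e. γ^4 - 312γ^2 + 256 = 0. So γ is a root of x^4 - 312x^2 + 256. This polynomial is irreducible over Q: it has no rational root (each ±√86 ± √70 is irrational), and any factorization into two quadratics over Q would force √(6020) ∈ Q (pairing opposite roots) or √86, √70 ∈ Q (other pairings), all impossible. Hence [Q(γ):Q] = 4 = [Q(√86, √70):Q], so Q(γ) = Q(√86, √70).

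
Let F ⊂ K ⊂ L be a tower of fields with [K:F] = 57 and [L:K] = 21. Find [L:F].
[L:F] = 1197

The tower law says that for any tower of field extensions F ⊂ K ⊂ L with finite degrees, [L:F] = [L:K] · [K:F]. Here this gives [L:F] = 21 · 57 = 1197.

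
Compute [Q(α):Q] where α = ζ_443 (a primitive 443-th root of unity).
[Q(α):Q] = 442

The minimal polynomial of ζ_443 over Q is the 443-th cyclotomic polynomial Φ_443(x), which is irreducible over Q and has degree φ(443) = 442. Hence [Q(α):Q] = φ(443) = 442.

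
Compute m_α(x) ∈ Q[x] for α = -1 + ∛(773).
m_α(x) = x^3 + 3x^2 + 3x - 772

Set β = α + 1 = ∛(773), so β^3 = 773. Then (α + 1)^3 - 773 = 0, i.e. α is a root of g(x) = (x + 1)^3 - 773 = x^3 + 3x^2 + 3x - 772. Since g(x) = h(x + 1) where h(x) = x^3 - 773, and h is irreducible over Q (because 773 is not a perfect cube, so h has no rational root, and a monic cubic with no rational root is irreducible), g is also irreducible (irreducibility is preserved under the substitution x → x + 1). Hence m_α(x) = x^3 + 3x^2 + 3x - 772.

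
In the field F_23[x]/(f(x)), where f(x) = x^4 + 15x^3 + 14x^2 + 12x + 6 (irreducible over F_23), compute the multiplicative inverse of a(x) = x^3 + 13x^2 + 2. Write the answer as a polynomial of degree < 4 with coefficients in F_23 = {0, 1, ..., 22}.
a(x)^(-1) ≡ 19x^3 + 22x^2 + 15x + 9 (mod f(x))

Since f is irreducible over F_23, F_23[x]/(f) is a field and a(x) ≠ 0 has an inverse. Apply the extended Euclidean algorithm to f(x) and a(x) in F_23[x]: f(x) = (x + 2)·a(x) + (11x^2 + 10x + 2);  a(x) = (21x + 3)·(11x^2 + 10x + 2) + (20x + 19);  (11x^2 + 10x + 2) = (4x + 22)·(20x + 19) + (21). The last nonzero remainder is the constant 21 = gcd(f, a) in F_23. Back-substituting through the division chain expresses 21 = s(x)·a(x) + t(x)·f(x) with s(x) ≡ 8x^3 + 2x^2 + 16x + 5 (mod f), so (8x^3 + 2x^2 + 16x + 5)·a(x) ≡ 21 (mod f). Multiplying by 21^(-1) ≡ 11 in F_23 gives a(x)^(-1) ≡ 11·(8x^3 + 2x^2 + 16x + 5) ≡ 19x^3 + 22x^2 + 15x + 9 (mod f). Check: (x^3 + 13x^2 + 2)·(19x^3 + 22x^2 + 15x + 9) = 19x^6 + 16x^5 + 2x^4 + 12x^3 + 7x + 18 ≡ 1 (mod x^4 + 15x^3 + 14x^2 + 12x + 6).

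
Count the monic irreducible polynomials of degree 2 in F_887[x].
There are 392941 monic irreducible polynomials of degree 2 over F_887

Each element of F_{887^2} that lies in no proper subfield is a root of exactly one monic irreducible of degree 2 over F_887, and each such polynomial has 2 distinct roots in F_{887^2}. By Möbius inversion the count is N_887(2) = (1/2) Σ_{d|2} μ(2/d) · 887^d = (1/2)(μ(2)·887^1 + μ(1)·887^2) = 785882/2 = 392941.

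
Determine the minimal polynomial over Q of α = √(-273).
m_α(x) = x^2 + 273

α satisfies α^2 + 273 = 0, so x^2 + 273 annihilates α. Since d = -273 is squarefree and ≠ 1, it is not a perfect square in Q, so x^2 + 273 has no rational root and is therefore irreducible over Q (a degree-2 polynomial over a field is irreducible iff it has no root). Hence m_α(x) = x^2 + 273.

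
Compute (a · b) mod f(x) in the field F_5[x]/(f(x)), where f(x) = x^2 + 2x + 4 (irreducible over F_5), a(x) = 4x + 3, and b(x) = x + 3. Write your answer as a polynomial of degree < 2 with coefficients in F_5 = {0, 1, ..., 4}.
a · b ≡ 2x + 3 (mod f(x))

Multiply in F_5[x]: a(x)·b(x) = (4x + 3)·(x + 3) = 4x^2 + 4. This has degree ≥ 2, so divide by f(x) over F_5: 4x^2 + 4 = (4)·(x^2 + 2x + 4) + (2x + 3). Hence a·b ≡ 2x + 3 (mod f). (F_5[x]/(f) is a field with 5^2 = 25 elements since f is irreducible of degree 2.)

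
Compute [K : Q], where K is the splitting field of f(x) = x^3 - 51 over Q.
[K : Q] = 6

The roots of x^3 - 51 are ∛51, ω∛51, ω^2∛51 where ω = e^(2πi/3) is a primitive cube root of unity, so K = Q(∛51, ω). Now [Q(∛51):Q] = 3 (since 51 is not a perfect cube, x^3 - 51 is irreducible) and [Q(ω):Q] = 2. Both 2 and 3 divide [K:Q], and [K:Q] ≤ 3·2 = 6, so [K:Q] = 6. (Equivalently: Q(∛51) ⊂ R but ω ∉ R, so [K : Q(∛51)] = 2.)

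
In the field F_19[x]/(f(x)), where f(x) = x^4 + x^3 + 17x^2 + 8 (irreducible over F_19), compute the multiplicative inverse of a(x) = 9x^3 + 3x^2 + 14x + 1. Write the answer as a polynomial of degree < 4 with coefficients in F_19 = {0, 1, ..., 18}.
a(x)^(-1) ≡ 9x^3 + 4x^2 + 11x + 12 (mod f(x))

Since f is irreducible over F_19, F_19[x]/(f) is a field and a(x) ≠ 0 has an inverse. Apply the extended Euclidean algorithm to f(x) and a(x) in F_19[x]: f(x) = (17x + 5)·a(x) + (11x^2 + 8x + 3);  a(x) = (6x + 8)·(11x^2 + 8x + 3) + (8x + 15);  (11x^2 + 8x + 3) = (18x + 10)·(8x + 15) + (5). The last nonzero remainder is the constant 5 = gcd(f, a) in F_19. Back-substituting through the division chain expresses 5 = s(x)·a(x) + t(x)·f(x) with s(x) ≡ 7x^3 + x^2 + 17x + 3 (mod f), so (7x^3 + x^2 + 17x + 3)·a(x) ≡ 5 (mod f). Multiplying by 5^(-1) ≡ 4 in F_19 gives a(x)^(-1) ≡ 4·(7x^3 + x^2 + 17x + 3) ≡ 9x^3 + 4x^2 + 11x + 12 (mod f). Check: (9x^3 + 3x^2 + 14x + 1)·(9x^3 + 4x^2 + 11x + 12) = 5x^6 + 6x^5 + 9x^4 + 16x^3 + 4x^2 + 8x + 12 ≡ 1 (mod x^4 + x^3 + 17x^2 + 8).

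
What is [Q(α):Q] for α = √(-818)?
[Q(α):Q] = 2

[Q(α):Q] equals the degree of the minimal polynomial of α. Here α^2 = -818 and x^2 + 818 is irreducible (d = -818 is squarefree, ≠ 1, hence not a square), so deg(m_α) = 2. Thus [Q(α):Q] = 2.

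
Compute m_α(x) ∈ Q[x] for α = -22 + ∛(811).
m_α(x) = x^3 + 66x^2 + 1452x + 9837

Set β = α + 22 = ∛(811), so β^3 = 811. Then (α + 22)^3 - 811 = 0, i.e. α is a root of g(x) = (x + 22)^3 - 811 = x^3 + 66x^2 + 1452x + 9837. Since g(x) = h(x + 22) where h(x) = x^3 - 811, and h is irreducible over Q (because 811 is not a perfect cube, so h has no rational root, and a monic cubic with no rational root is irreducible), g is also irreducible (irreducibility is preserved under the substitution x → x + 22). Hence m_α(x) = x^3 + 66x^2 + 1452x + 9837.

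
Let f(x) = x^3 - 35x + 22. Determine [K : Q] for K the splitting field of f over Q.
[K : Q] = 6

By the rational root test, any rational root of the monic integer polynomial f(x) = x^3 - 35x + 22 must be an integer dividing the constant term 22, i.e. one of ±{1, 2, 11, 22}. Evaluating: f(1) = -12, f(-1) = 56, f(2) = -40, f(-2) = 84, f(11) = 968, f(-11) = -924, f(22) = 9900, f(-22) = -9856; none is 0, so f has no rational root and is therefore irreducible over Q (a cubic with no linear factor over a field is irreducible). For an irreducible cubic, the Galois group is A_3 or S_3 according as the discriminant disc(f) = -4a^3 - 27b^2 = -4·(-35)^3 - 27·(22)^2 = 158432 is or is not a square in Q. Here disc(f) = 158432 is not a perfect square in Q, so the Galois group of f over Q is not contained in A_3 and must be all of S_3. The splitting field has degree |S_3| = 6 over Q, so [K : Q] = 6.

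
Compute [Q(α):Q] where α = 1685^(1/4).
[Q(α):Q] = 4

α is a root of x^4 - 1685. By Eisenstein's criterion at the prime p = 5 (which divides the constant term 1685 but p^2 = 25 does not, since 1685 is squarefree), x^4 - 1685 is irreducible over Q. Hence [Q(α):Q] = 4.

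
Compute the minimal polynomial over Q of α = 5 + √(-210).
m_α(x) = x^2 - 10x + 235

From α - 5 = √(-210), squaring gives (α - 5)^2 = -210, i.e. α^2 - 10α + 25 = -210, so α^2 - 10α + 235 = 0. The discriminant of x^2 - 10x + 235 is (-10)^2 - 4·(235) = 100 - 940 = -840, and 4·(-210) is not a perfect square in Q since -210 is squarefree and ≠ 1. Hence x^2 - 10x + 235 is irreducible over Q and is the minimal polynomial of α.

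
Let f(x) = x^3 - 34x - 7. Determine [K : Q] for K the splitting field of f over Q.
[K : Q] = 6

By the rational root test, any rational root of the monic integer polynomial f(x) = x^3 - 34x - 7 must be an integer dividing the constant term -7, i.e. one of ±{1, 7}. Evaluating: f(1) = -40, f(-1) = 26, f(7) = 98, f(-7) = -112; none is 0, so f has no rational root and is therefore irreducible over Q (a cubic with no linear factor over a field is irreducible). For an irreducible cubic, the Galois group is A_3 or S_3 according as the discriminant disc(f) = -4a^3 - 27b^2 = -4·(-34)^3 - 27·(-7)^2 = 155893 is or is not a square in Q. Here disc(f) = 155893 is not a perfect square in Q, so the Galois group of f over Q is not contained in A_3 and must be all of S_3. The splitting field has degree |S_3| = 6 over Q, so [K : Q] = 6.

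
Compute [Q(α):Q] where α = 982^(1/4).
[Q(α):Q] = 4

α is a root of x^4 - 982. By Eisenstein's criterion at the prime p = 2 (which divides the constant term 982 but p^2 = 4 does not, since 982 is squarefree), x^4 - 982 is irreducible over Q. Hence [Q(α):Q] = 4.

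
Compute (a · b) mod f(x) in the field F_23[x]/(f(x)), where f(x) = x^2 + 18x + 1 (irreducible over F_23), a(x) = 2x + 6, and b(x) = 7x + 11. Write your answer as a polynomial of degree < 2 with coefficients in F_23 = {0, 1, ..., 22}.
a · b ≡ 19x + 6 (mod f(x))

Multiply in F_23[x]: a(x)·b(x) = (2x + 6)·(7x + 11) = 14x^2 + 18x + 20. This has degree ≥ 2, so divide by f(x) over F_23: 14x^2 + 18x + 20 = (14)·(x^2 + 18x + 1) + (19x + 6). Hence a·b ≡ 19x + 6 (mod f). (F_23[x]/(f) is a field with 23^2 = 529 elements since f is irreducible of degree 2.)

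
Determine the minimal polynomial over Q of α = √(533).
m_α(x) = x^2 - 533

α satisfies α^2 - 533 = 0, so x^2 - 533 annihilates α. Since d = 533 is squarefree and ≠ 1, it is not a perfect square in Q, so x^2 - 533 has no rational root and is therefore irreducible over Q (a degree-2 polynomial over a field is irreducible iff it has no root). Hence m_α(x) = x^2 - 533.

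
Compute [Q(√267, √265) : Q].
[Q(√267, √265) : Q] = 4

[Q(√267):Q] = 2 (min poly x^2 - 267, irreducible since 267 is squarefree > 1). For the top step, suppose √265 ∈ Q(√267), say √265 = c + d√267 with c, d ∈ Q. Squaring: 265 = c^2 + 267d^2 + 2cd√267. Since √267 ∉ Q this forces 2cd = 0. If d = 0 then √265 = c ∈ Q, contradicting 265 squarefree > 1. If c = 0 then 265 = 267d^2, so 267·265 = (267d)^2 is a perfect square in Q — but 267·265 = 70755 is not a perfect square (since 267 and 265 are distinct squarefree integers). Contradiction. Hence √265 ∉ Q(√267), so x^2 - 265 stays irreducible over Q(√267) and [Q(√267, √265) : Q(√267)] = 2. By the tower law, [Q(√267, √265) : Q] = 2 · 2 = 4.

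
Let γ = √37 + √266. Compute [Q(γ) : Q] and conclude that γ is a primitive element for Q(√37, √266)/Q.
[Q(γ) : Q] = 4 (equivalently, Q(γ) = Q(√37, √266))

Obviously Q(γ) ⊆ Q(√37, √266), and [Q(√37, √266):Q] = 4 (since 37, 266 are distinct squarefree integers > 1 with 9842 not a perfect square). To show equality we compute the minimal polynomial of γ. From γ = √37 + √266: γ^2 = 37 + 2√(9842) + 266 = 303 + 2√(9842), so γ^2 - 303 = 2√(9842); squaring, (γ^2 - 303)^2 = 4·9842, i.e. γ^4 - 606γ^2 + 91809 - 39368 = 0, i.e. γ^4 - 606γ^2 + 52441 = 0. So γ is a root of x^4 - 606x^2 + 52441. This polynomial is irreducible over Q: it has no rational root (each ±√37 ± √266 is irrational), and any factorization into two quadratics over Q would force √(9842) ∈ Q (pairing opposite roots) or √37, √266 ∈ Q (other pairings), all impossible. Hence [Q(γ):Q] = 4 = [Q(√37, √266):Q], so Q(γ) = Q(√37, √266).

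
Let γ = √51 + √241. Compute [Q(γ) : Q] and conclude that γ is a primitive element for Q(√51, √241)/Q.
[Q(γ) : Q] = 4 (equivalently, Q(γ) = Q(√51, √241))

Obviously Q(γ) ⊆ Q(√51, √241), and [Q(√51, √241):Q] = 4 (since 51, 241 are distinct squarefree integers > 1 with 12291 not a perfect square). To show equality we compute the minimal polynomial of γ. From γ = √51 + √241: γ^2 = 51 + 2√(12291) + 241 = 292 + 2√(12291), so γ^2 - 292 = 2√(12291); squaring, (γ^2 - 292)^2 = 4·12291, i.e. γ^4 - 584γ^2 + 85264 - 49164 = 0, i.e. γ^4 - 584γ^2 + 36100 = 0. So γ is a root of x^4 - 584x^2 + 36100. This polynomial is irreducible over Q: it has no rational root (each ±√51 ± √241 is irrational), and any factorization into two quadratics over Q would force √(12291) ∈ Q (pairing opposite roots) or √51, √241 ∈ Q (other pairings), all impossible. Hence [Q(γ):Q] = 4 = [Q(√51, √241):Q], so Q(γ) = Q(√51, √241).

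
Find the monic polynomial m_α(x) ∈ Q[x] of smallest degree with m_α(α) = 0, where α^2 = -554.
m_α(x) = x^2 + 554

α satisfies α^2 + 554 = 0, so x^2 + 554 annihilates α. Since d = -554 is squarefree and ≠ 1, it is not a perfect square in Q, so x^2 + 554 has no rational root and is therefore irreducible over Q (a degree-2 polynomial over a field is irreducible iff it has no root). Hence m_α(x) = x^2 + 554.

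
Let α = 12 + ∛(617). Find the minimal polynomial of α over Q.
m_α(x) = x^3 - 36x^2 + 432x - 2345

Set β = α - 12 = ∛(617), so β^3 = 617. Then (α - 12)^3 - 617 = 0, i.e. α is a root of g(x) = (x - 12)^3 - 617 = x^3 - 36x^2 + 432x - 2345. Since g(x) = h(x - 12) where h(x) = x^3 - 617, and h is irreducible over Q (because 617 is not a perfect cube, so h has no rational root, and a monic cubic with no rational root is irreducible), g is also irreducible (irreducibility is preserved under the substitution x → x - 12). Hence m_α(x) = x^3 - 36x^2 + 432x - 2345.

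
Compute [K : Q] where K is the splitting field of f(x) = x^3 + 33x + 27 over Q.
[K : Q] = 6

By the rational root test, any rational root of the monic integer polynomial f(x) = x^3 + 33x + 27 must be an integer dividing the constant term 27, i.e. one of ±{1, 3, 9, 27}. Evaluating: f(1) = 61, f(-1) = -7, f(3) = 153, f(-3) = -99, f(9) = 1053, f(-9) = -999, f(27) = 20601, f(-27) = -20547; none is 0, so f has no rational root and is therefore irreducible over Q (a cubic with no linear factor over a field is irreducible). For an irreducible cubic, the Galois group is A_3 or S_3 according as the discriminant disc(f) = -4a^3 - 27b^2 = -4·(33)^3 - 27·(27)^2 = -163431 is or is not a square in Q. Here disc(f) = -163431 is not a perfect square in Q, so the Galois group of f over Q is not contained in A_3 and must be all of S_3. The splitting field has degree |S_3| = 6 over Q, so [K : Q] = 6.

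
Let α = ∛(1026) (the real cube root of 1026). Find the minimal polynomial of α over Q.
m_α(x) = x^3 - 1026

α satisfies α^3 = 1026, so x^3 - 1026 annihilates α. By the rational root test, a rational root p/q (in lowest terms) of x^3 - 1026 would satisfy p^3 = 1026 q^3, forcing q = 1 and p^3 = 1026; but 1026 is not a perfect cube, contradiction. A monic cubic over Q with no rational root is irreducible (any nontrivial factorization would include a linear factor). Hence x^3 - 1026 is the minimal polynomial of α, and in particular [Q(α):Q] = 3.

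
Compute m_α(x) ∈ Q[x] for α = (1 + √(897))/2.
m_α(x) = x^2 - x - 224

From 2α - 1 = √(897), squaring gives (2α - 1)^2 = 897, i.e. 4α^2 - 4α + 1 = 897, so α^2 - α + (1 - 897)/4 = 0. Since 897 ≡ 1 (mod 4), (1 - 897)/4 = -224 ∈ Z. The polynomial x^2 - x - 224 has discriminant 1 - 4·(-224) = 897, which is not a perfect square in Q (d = 897 is squarefree and ≠ 1), so x^2 - x - 224 is irreducible over Q. It is the minimal polynomial of α.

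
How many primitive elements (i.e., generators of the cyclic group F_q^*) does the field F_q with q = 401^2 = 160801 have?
There are φ(160800) = 42240 primitive elements

F_q^* is cyclic of order q - 1 = 160800. A cyclic group of order m has exactly φ(m) generators. Here m = 160800 = 2^5 · 3 · 5^2 · 67, so the number of primitive elements is φ(160800) = 42240.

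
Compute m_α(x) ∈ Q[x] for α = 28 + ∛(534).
m_α(x) = x^3 - 84x^2 + 2352x - 22486

Set β = α - 28 = ∛(534), so β^3 = 534. Then (α - 28)^3 - 534 = 0, i.e. α is a root of g(x) = (x - 28)^3 - 534 = x^3 - 84x^2 + 2352x - 22486. Since g(x) = h(x - 28) where h(x) = x^3 - 534, and h is irreducible over Q (because 534 is not a perfect cube, so h has no rational root, and a monic cubic with no rational root is irreducible), g is also irreducible (irreducibility is preserved under the substitution x → x - 28). Hence m_α(x) = x^3 - 84x^2 + 2352x - 22486.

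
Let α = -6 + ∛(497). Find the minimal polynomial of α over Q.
m_α(x) = x^3 + 18x^2 + 108x - 281

Set β = α + 6 = ∛(497), so β^3 = 497. Then (α + 6)^3 - 497 = 0, i.e. α is a root of g(x) = (x + 6)^3 - 497 = x^3 + 18x^2 + 108x - 281. Since g(x) = h(x + 6) where h(x) = x^3 - 497, and h is irreducible over Q (because 497 is not a perfect cube, so h has no rational root, and a monic cubic with no rational root is irreducible), g is also irreducible (irreducibility is preserved under the substitution x → x + 6). Hence m_α(x) = x^3 + 18x^2 + 108x - 281.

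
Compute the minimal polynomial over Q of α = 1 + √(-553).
m_α(x) = x^2 - 2x + 554

From α - 1 = √(-553), squaring gives (α - 1)^2 = -553, i.e. α^2 - 2α + 1 = -553, so α^2 - 2α + 554 = 0. The discriminant of x^2 - 2x + 554 is (-2)^2 - 4·(554) = 4 - 2216 = -2212, and 4·(-553) is not a perfect square in Q since -553 is squarefree and ≠ 1. Hence x^2 - 2x + 554 is irreducible over Q and is the minimal polynomial of α.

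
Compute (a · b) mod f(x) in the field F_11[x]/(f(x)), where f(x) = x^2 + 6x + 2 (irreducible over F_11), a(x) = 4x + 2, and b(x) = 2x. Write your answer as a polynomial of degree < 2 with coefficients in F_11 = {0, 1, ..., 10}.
a · b ≡ 6 (mod f(x))

Multiply in F_11[x]: a(x)·b(x) = (4x + 2)·(2x) = 8x^2 + 4x. This has degree ≥ 2, so divide by f(x) over F_11: 8x^2 + 4x = (8)·(x^2 + 6x + 2) + (6). Hence a·b ≡ 6 (mod f). (F_11[x]/(f) is a field with 11^2 = 121 elements since f is irreducible of degree 2.)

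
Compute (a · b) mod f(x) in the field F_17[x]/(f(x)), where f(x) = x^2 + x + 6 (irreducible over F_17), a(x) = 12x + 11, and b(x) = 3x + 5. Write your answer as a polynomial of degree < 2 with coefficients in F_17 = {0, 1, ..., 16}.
a · b ≡ 6x + 9 (mod f(x))

Multiply in F_17[x]: a(x)·b(x) = (12x + 11)·(3x + 5) = 2x^2 + 8x + 4. This has degree ≥ 2, so divide by f(x) over F_17: 2x^2 + 8x + 4 = (2)·(x^2 + x + 6) + (6x + 9). Hence a·b ≡ 6x + 9 (mod f). (F_17[x]/(f) is a field with 17^2 = 289 elements since f is irreducible of degree 2.)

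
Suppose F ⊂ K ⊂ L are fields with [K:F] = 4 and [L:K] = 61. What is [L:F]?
[L:F] = 244

The tower law says that for any tower of field extensions F ⊂ K ⊂ L with finite degrees, [L:F] = [L:K] · [K:F]. Here this gives [L:F] = 61 · 4 = 244.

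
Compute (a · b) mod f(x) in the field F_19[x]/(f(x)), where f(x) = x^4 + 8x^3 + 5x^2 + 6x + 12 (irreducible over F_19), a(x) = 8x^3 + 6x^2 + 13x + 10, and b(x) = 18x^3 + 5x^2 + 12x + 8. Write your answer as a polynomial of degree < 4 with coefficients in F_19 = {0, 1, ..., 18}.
a · b ≡ 9x^3 + 10x^2 + 3x + 14 (mod f(x))

Multiply in F_19[x]: a(x)·b(x) = (8x^3 + 6x^2 + 13x + 10)·(18x^3 + 5x^2 + 12x + 8) = 11x^6 + 15x^5 + 18x^4 + x^3 + 7x^2 + 15x + 4. This has degree ≥ 4, so divide by f(x) over F_19: 11x^6 + 15x^5 + 18x^4 + x^3 + 7x^2 + 15x + 4 = (11x^2 + 3x + 15)·(x^4 + 8x^3 + 5x^2 + 6x + 12) + (9x^3 + 10x^2 + 3x + 14). Hence a·b ≡ 9x^3 + 10x^2 + 3x + 14 (mod f). (F_19[x]/(f) is a field with 19^4 = 130321 elements since f is irreducible of degree 4.)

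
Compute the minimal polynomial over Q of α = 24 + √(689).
m_α(x) = x^2 - 48x - 113

From α - 24 = √(689), squaring gives (α - 24)^2 = 689, i.e. α^2 - 48α + 576 = 689, so α^2 - 48α - 113 = 0. The discriminant of x^2 - 48x - 113 is (-48)^2 - 4·(-113) = 2304 + 452 = 2756, and 4·(689) is not a perfect square in Q since 689 is squarefree and ≠ 1. Hence x^2 - 48x - 113 is irreducible over Q and is the minimal polynomial of α.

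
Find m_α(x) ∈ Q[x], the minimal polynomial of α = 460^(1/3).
m_α(x) = x^3 - 460

α satisfies α^3 = 460, so x^3 - 460 annihilates α. By the rational root test, a rational root p/q (in lowest terms) of x^3 - 460 would satisfy p^3 = 460 q^3, forcing q = 1 and p^3 = 460; but 460 is not a perfect cube, contradiction. A monic cubic over Q with no rational root is irreducible (any nontrivial factorization would include a linear factor). Hence x^3 - 460 is the minimal polynomial of α, and in particular [Q(α):Q] = 3.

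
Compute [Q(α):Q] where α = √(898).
[Q(α):Q] = 2

[Q(α):Q] equals the degree of the minimal polynomial of α. Here α^2 = 898 and x^2 - 898 is irreducible (d = 898 is squarefree, ≠ 1, hence not a square), so deg(m_α) = 2. Thus [Q(α):Q] = 2.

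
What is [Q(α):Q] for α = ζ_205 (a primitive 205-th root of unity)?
[Q(α):Q] = 160

The minimal polynomial of ζ_205 over Q is the 205-th cyclotomic polynomial Φ_205(x), which is irreducible over Q and has degree φ(205) = 160. Hence [Q(α):Q] = φ(205) = 160.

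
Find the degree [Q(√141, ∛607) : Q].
[Q(√141, ∛607) : Q] = 6

Let L = Q(√141, ∛607). Since Q(√141) ⊂ L and [Q(√141):Q] = 2, the tower law gives 2 | [L:Q]. Likewise Q(∛607) ⊂ L with [Q(∛607):Q] = 3 (because 607 is not a perfect cube), so 3 | [L:Q]. As gcd(2,3) = 1, [L:Q] is divisible by 6. Conversely L is generated over Q by √141 and ∛607, so [L:Q] ≤ 2·3 = 6. Therefore [Q(√141, ∛607) : Q] = 6.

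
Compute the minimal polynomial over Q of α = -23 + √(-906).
m_α(x) = x^2 + 46x + 1435

From α + 23 = √(-906), squaring gives (α + 23)^2 = -906, i.e. α^2 + 46α + 529 = -906, so α^2 + 46α + 1435 = 0. The discriminant of x^2 + 46x + 1435 is (46)^2 - 4·(1435) = 2116 - 5740 = -3624, and 4·(-906) is not a perfect square in Q since -906 is squarefree and ≠ 1. Hence x^2 + 46x + 1435 is irreducible over Q and is the minimal polynomial of α.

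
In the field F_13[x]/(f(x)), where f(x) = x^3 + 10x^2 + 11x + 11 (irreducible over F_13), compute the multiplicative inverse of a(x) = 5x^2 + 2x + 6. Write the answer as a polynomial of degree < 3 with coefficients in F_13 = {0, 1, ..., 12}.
a(x)^(-1) ≡ 9x^2 + 12x + 5 (mod f(x))

Since f is irreducible over F_13, F_13[x]/(f) is a field and a(x) ≠ 0 has an inverse. Apply the extended Euclidean algorithm to f(x) and a(x) in F_13[x]: f(x) = (8x + 4)·a(x) + (7x);  a(x) = (10x + 4)·(7x) + (6). The last nonzero remainder is the constant 6 = gcd(f, a) in F_13. Back-substituting through the division chain expresses 6 = s(x)·a(x) + t(x)·f(x) with s(x) ≡ 2x^2 + 7x + 4 (mod f), so (2x^2 + 7x + 4)·a(x) ≡ 6 (mod f). Multiplying by 6^(-1) ≡ 11 in F_13 gives a(x)^(-1) ≡ 11·(2x^2 + 7x + 4) ≡ 9x^2 + 12x + 5 (mod f). Check: (5x^2 + 2x + 6)·(9x^2 + 12x + 5) = 6x^4 + 12x^2 + 4x + 4 ≡ 1 (mod x^3 + 10x^2 + 11x + 11).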